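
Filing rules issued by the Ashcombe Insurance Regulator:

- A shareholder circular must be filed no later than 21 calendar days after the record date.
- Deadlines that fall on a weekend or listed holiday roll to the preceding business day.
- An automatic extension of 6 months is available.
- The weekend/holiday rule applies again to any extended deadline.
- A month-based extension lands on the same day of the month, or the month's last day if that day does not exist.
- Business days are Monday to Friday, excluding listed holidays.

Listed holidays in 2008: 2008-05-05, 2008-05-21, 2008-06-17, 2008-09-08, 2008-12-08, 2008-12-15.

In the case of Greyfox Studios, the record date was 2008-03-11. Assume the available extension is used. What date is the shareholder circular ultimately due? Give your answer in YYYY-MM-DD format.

2008-10-01

21 calendar days after 2008-03-11 is 2008-04-01.
2008-04-01 is a Tuesday and not a listed holiday, so it stands.
Applying the 6 months extension: 6 months after 2008-04-01 is 2008-10-01.
2008-10-01 falls on a Wednesday, which is a business day, so no adjustment is needed.
Deadline: 2008-10-01.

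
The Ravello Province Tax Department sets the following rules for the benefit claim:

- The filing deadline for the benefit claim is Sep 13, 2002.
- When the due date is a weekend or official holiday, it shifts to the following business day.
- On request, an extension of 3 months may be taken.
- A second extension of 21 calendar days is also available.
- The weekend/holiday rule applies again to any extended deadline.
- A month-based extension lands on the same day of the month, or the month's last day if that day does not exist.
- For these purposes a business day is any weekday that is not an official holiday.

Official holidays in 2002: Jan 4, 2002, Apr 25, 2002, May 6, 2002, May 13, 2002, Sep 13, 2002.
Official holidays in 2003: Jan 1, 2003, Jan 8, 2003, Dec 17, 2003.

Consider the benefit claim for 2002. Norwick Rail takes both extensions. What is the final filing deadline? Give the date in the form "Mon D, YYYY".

Jan 6, 2003

The stated deadline is Sep 13, 2002.
Sep 13, 2002 falls on a listed holiday. Rolling to the next business day gives Sep 16, 2002, a Monday.
Applying the 3 months extension: 3 months after Sep 16, 2002 is Dec 16, 2002.
Dec 16, 2002 is a Monday and not a listed holiday, so it stands.
Applying the 21-calendar-day extension: Dec 16, 2002 + 21 days = Jan 6, 2003.
Since Jan 6, 2003 is a Monday and not a holiday, the date is unchanged.
So the filing is due Jan 6, 2003.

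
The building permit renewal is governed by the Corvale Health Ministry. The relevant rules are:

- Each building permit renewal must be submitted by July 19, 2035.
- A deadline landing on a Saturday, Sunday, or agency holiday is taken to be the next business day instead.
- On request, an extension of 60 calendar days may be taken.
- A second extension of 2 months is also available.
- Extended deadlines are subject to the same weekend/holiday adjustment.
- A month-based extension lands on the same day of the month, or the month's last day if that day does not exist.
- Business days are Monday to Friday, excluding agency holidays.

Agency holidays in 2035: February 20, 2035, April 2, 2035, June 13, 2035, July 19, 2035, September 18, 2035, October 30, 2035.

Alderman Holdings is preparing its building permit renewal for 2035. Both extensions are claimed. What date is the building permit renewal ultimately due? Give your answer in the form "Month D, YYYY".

November 19, 2035

The statutory due date is July 19, 2035.
July 19, 2035 falls on a listed holiday. Rolling to the next business day gives July 20, 2035, a Friday.
The 60-calendar-day extension moves the deadline from July 20, 2035 to September 18, 2035.
Because September 18, 2035 is a listed holiday, the deadline becomes September 19, 2035 (Wednesday).
The 2 months extension carries September 19, 2035 to November 19, 2035.
November 19, 2035 is a Monday and not a listed holiday, so it stands.
So the filing is due November 19, 2035.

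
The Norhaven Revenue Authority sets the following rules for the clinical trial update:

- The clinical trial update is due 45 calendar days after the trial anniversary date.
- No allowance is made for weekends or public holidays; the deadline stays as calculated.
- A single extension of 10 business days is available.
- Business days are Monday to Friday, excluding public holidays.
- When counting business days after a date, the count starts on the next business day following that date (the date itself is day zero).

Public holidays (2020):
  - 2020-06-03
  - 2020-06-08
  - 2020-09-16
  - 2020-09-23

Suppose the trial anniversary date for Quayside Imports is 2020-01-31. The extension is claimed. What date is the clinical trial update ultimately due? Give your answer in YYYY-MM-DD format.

2020-03-30

Adding 45 calendar days to 2020-01-31 gives 2020-03-16.
No adjustment is made for weekends or holidays, so 2020-03-16 stands.
The 10-business-day extension runs from 2020-03-16 to 2020-03-30.
2020-03-30 falls on a Monday. The rules make no weekend/holiday allowance, so it remains 2020-03-30.
The final due date is 2020-03-30.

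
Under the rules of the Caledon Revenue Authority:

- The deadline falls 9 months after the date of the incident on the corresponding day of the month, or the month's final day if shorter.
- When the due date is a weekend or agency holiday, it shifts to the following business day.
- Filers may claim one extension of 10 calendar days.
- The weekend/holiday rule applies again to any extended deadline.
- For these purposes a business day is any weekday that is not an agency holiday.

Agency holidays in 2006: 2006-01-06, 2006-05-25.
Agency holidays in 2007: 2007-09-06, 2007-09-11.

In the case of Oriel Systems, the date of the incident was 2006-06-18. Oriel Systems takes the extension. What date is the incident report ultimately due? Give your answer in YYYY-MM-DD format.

2007-03-29

9 months from 2006-06-18 is 2007-03-18.
2007-03-18 falls on a Sunday. Rolling to the next business day gives 2007-03-19, a Monday.
Add the 10 calendar-day extension to 2007-03-19: 2007-03-29.
Since 2007-03-29 is a Thursday and not a holiday, the date is unchanged.
So the filing is due 2007-03-29.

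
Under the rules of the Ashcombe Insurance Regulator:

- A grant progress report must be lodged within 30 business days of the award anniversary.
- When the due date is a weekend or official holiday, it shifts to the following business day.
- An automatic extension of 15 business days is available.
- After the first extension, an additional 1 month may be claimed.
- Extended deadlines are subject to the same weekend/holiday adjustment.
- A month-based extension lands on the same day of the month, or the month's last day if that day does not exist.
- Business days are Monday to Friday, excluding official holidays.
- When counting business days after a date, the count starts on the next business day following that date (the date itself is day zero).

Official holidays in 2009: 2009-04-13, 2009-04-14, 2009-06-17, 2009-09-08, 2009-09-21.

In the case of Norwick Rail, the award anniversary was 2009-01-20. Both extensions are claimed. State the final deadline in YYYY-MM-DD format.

2009-04-24

Starting the day after 2009-01-20 and counting 30 business days lands on 2009-03-03.
2009-03-03 is a Tuesday and not a listed holiday, so it stands.
Applying the 15-business-day extension: 15 business days after 2009-03-03 is 2009-03-24.
2009-03-24 falls on a Tuesday, which is a business day, so no adjustment is needed.
The 1 month extension carries 2009-03-24 to 2009-04-24.
Since 2009-04-24 is a Friday and not a holiday, the date is unchanged.
Final deadline: 2009-04-24.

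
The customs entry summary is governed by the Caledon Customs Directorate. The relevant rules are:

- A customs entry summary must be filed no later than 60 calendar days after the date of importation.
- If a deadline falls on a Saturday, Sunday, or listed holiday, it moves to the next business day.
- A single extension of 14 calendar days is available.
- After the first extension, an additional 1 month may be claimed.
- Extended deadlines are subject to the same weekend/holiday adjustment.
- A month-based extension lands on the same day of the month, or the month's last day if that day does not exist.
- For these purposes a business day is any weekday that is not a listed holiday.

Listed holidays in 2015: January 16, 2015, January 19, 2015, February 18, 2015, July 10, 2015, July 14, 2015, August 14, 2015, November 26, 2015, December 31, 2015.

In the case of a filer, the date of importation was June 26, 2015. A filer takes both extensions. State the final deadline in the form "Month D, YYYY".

60 calendar days after June 26, 2015 is August 25, 2015.
August 25, 2015 falls on a Tuesday, which is a business day, so no adjustment is needed.
The 14-calendar-day extension moves the deadline from August 25, 2015 to September 8, 2015.
September 8, 2015 (Tuesday) is already a business day.
Add 1 month to September 8, 2015: October 8, 2015.
Since October 8, 2015 is a Thursday and not a holiday, the date is unchanged.
Deadline: October 8, 2015.

October 8, 2015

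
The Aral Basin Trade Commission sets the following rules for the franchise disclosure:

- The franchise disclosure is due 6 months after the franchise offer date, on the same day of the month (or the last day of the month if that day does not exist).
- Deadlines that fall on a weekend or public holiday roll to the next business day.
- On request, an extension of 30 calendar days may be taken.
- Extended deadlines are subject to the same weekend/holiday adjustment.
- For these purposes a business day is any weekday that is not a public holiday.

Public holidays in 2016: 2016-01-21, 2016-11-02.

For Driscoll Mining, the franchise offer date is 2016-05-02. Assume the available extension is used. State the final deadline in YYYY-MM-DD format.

2016-12-05

6 months after 2016-05-02, on the same day of the month, is 2016-11-02.
2016-11-02 falls on a listed holiday. Rolling to the next business day gives 2016-11-03, a Thursday.
The 30-calendar-day extension moves the deadline from 2016-11-03 to 2016-12-03.
2016-12-03 falls on a Saturday. Rolling to the next business day gives 2016-12-05, a Monday.
So the filing is due 2016-12-05.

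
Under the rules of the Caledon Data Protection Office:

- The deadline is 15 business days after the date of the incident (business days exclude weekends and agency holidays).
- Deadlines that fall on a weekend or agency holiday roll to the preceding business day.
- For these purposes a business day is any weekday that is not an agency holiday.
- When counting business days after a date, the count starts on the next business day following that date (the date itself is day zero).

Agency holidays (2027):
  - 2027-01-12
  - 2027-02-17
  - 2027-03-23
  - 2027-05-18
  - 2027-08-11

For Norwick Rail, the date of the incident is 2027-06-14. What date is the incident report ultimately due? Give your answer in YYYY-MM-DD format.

2027-07-05

Starting the day after 2027-06-14 and counting 15 business days lands on 2027-07-05.
2027-07-05 falls on a Monday, which is a business day, so no adjustment is needed.
The final due date is 2027-07-05.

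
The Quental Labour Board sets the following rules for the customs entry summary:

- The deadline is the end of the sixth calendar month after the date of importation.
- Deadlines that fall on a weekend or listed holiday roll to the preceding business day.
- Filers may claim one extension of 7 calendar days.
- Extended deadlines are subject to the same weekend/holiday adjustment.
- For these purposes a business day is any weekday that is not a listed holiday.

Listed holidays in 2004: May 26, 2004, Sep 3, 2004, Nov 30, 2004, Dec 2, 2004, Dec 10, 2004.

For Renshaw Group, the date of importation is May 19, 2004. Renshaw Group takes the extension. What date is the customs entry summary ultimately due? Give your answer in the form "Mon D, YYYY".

6 months after May 19, 2004 falls in November 2004; the last day of that month is Nov 30, 2004.
Nov 30, 2004 falls on a listed holiday. Rolling to the preceding business day gives Nov 29, 2004, a Monday.
Add the 7 calendar-day extension to Nov 29, 2004: Dec 6, 2004.
Since Dec 6, 2004 is a Monday and not a holiday, the date is unchanged.
Final deadline: Dec 6, 2004.

Dec 6, 2004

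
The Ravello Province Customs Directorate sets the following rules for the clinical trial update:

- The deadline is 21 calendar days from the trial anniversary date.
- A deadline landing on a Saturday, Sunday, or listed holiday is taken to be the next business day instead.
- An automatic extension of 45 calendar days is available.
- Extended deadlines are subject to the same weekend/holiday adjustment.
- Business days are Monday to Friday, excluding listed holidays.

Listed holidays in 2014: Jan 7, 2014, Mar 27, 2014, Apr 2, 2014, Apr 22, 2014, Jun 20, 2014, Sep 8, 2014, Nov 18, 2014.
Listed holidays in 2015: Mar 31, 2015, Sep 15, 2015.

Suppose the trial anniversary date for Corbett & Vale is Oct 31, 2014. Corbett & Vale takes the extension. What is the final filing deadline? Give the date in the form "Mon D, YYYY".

From Oct 31, 2014, 21 calendar days later is Nov 21, 2014.
Nov 21, 2014 (Friday) is already a business day.
With the 45-day extension, Nov 21, 2014 becomes Jan 5, 2015.
Jan 5, 2015 falls on a Monday, which is a business day, so no adjustment is needed.
So the filing is due Jan 5, 2015.

Jan 5, 2015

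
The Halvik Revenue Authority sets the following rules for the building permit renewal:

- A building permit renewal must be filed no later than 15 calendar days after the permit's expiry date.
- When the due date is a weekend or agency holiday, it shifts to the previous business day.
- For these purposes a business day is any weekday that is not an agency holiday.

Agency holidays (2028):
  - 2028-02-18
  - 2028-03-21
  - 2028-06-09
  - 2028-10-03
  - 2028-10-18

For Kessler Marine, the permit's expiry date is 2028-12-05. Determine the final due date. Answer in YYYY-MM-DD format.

2028-12-20

Adding 15 calendar days to 2028-12-05 gives 2028-12-20.
2028-12-20 (Wednesday) is already a business day.
Deadline: 2028-12-20.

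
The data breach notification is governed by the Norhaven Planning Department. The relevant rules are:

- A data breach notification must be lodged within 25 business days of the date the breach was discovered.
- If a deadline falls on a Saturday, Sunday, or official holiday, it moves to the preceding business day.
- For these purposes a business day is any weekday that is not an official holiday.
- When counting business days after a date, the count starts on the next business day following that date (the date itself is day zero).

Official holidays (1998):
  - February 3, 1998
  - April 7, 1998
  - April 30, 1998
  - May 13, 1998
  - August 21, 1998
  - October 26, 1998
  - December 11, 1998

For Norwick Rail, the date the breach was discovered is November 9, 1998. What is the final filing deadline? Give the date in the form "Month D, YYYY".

December 15, 1998

Starting the day after November 9, 1998 and counting 25 business days lands on December 15, 1998.
Since December 15, 1998 is a Tuesday and not a holiday, the date is unchanged.
The final due date is December 15, 1998.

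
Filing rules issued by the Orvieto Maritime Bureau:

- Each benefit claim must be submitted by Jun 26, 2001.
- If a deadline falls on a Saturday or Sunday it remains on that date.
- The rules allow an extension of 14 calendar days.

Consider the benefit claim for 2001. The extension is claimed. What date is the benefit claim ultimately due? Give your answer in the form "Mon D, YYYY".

The stated deadline is Jun 26, 2001.
Jun 26, 2001 falls on a Tuesday. The rules make no weekend/holiday allowance, so it remains Jun 26, 2001.
Applying the 14-calendar-day extension: Jun 26, 2001 + 14 days = Jul 10, 2001.
No adjustment is made for weekends or holidays, so Jul 10, 2001 stands.
So the filing is due Jul 10, 2001.

Jul 10, 2001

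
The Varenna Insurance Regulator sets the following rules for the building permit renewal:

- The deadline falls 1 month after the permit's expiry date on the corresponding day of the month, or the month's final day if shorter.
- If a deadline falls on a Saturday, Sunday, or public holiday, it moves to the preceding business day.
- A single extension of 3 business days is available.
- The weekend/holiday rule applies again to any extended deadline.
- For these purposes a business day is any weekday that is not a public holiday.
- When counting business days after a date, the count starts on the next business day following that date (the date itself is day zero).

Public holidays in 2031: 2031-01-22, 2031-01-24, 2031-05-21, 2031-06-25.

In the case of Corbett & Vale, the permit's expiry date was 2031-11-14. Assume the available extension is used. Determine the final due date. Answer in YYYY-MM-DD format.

2031-12-17

1 month from 2031-11-14 is 2031-12-14.
2031-12-14 is a Sunday, so it moves to the preceding business day, 2031-12-12 (Friday).
Counting 3 further business days from 2031-12-12 reaches 2031-12-17.
Since 2031-12-17 is a Wednesday and not a holiday, the date is unchanged.
Deadline: 2031-12-17.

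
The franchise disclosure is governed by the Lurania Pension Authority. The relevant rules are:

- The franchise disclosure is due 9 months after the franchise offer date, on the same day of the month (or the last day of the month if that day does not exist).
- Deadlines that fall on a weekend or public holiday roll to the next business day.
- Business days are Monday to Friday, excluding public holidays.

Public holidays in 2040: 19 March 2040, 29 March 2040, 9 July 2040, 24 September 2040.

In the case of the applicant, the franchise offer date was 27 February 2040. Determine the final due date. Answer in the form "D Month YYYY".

27 November 2040

9 months after 27 February 2040, on the same day of the month, is 27 November 2040.
27 November 2040 (Tuesday) is already a business day.
Final deadline: 27 November 2040.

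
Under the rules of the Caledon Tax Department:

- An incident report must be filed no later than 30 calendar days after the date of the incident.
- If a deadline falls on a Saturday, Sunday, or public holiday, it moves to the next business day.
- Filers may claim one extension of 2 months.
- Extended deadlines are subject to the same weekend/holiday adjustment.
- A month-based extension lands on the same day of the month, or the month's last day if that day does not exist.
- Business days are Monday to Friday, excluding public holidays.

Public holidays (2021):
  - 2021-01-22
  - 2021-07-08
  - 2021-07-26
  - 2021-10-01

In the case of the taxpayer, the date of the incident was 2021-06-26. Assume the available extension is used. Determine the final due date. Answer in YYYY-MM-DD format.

2021-09-27

Trigger date 2021-06-26 + 30 calendar days = 2021-07-26.
2021-07-26 is a listed holiday; the next business day is 2021-07-27 (Tuesday).
The 2 months extension carries 2021-07-27 to 2021-09-27.
2021-09-27 (Monday) is already a business day.
So the filing is due 2021-09-27.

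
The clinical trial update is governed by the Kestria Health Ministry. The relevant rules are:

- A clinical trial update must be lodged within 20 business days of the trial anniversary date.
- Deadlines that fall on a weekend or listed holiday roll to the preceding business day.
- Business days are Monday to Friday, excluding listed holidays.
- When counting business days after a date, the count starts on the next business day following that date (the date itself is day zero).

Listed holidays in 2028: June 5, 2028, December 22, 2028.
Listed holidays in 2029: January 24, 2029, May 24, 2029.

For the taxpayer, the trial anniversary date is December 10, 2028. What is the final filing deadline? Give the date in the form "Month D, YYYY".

January 8, 2029

Counting 20 business days after December 10, 2028 (skipping weekends and listed holidays) reaches January 8, 2029.
Since January 8, 2029 is a Monday and not a holiday, the date is unchanged.
Final deadline: January 8, 2029.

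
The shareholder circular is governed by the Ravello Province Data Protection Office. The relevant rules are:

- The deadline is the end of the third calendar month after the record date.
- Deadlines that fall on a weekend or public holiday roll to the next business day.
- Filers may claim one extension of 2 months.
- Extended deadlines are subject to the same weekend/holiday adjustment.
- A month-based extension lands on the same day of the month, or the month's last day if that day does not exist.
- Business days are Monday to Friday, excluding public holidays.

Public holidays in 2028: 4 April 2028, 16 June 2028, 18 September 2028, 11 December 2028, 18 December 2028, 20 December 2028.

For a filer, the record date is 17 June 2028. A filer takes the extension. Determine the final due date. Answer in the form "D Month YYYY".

The third month after 17 June 2028 is September 2028, whose last day is 30 September 2028.
30 September 2028 is a Saturday, so it moves to the next business day, 2 October 2028 (Monday).
Add 2 months to 2 October 2028: 2 December 2028.
2 December 2028 is a Saturday, so it moves to the next business day, 4 December 2028 (Monday).
Final deadline: 4 December 2028.

4 December 2028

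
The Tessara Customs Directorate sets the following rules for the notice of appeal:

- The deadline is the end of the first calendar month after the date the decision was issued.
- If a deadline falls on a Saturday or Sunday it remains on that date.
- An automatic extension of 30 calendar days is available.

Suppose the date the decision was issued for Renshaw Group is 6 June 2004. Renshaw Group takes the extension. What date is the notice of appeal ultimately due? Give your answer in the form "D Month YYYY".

30 August 2004

1 month after 6 June 2004 is July 2004; that month ends on 31 July 2004.
No adjustment is made for weekends or holidays, so 31 July 2004 stands.
With the 30-day extension, 31 July 2004 becomes 30 August 2004.
30 August 2004 is a Monday; no weekend or holiday adjustment applies.
Final deadline: 30 August 2004.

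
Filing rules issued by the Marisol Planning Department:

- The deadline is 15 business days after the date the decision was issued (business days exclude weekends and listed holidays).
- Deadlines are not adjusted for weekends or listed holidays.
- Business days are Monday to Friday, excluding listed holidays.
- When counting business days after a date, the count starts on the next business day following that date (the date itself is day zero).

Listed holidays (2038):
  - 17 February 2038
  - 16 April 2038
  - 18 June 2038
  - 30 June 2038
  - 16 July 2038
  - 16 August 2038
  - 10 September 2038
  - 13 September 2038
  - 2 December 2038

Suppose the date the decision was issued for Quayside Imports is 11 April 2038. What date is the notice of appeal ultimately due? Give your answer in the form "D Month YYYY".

Counting 15 business days after 11 April 2038 (skipping weekends and listed holidays) reaches 3 May 2038.
No adjustment is made for weekends or holidays, so 3 May 2038 stands.
The final due date is 3 May 2038.

3 May 2038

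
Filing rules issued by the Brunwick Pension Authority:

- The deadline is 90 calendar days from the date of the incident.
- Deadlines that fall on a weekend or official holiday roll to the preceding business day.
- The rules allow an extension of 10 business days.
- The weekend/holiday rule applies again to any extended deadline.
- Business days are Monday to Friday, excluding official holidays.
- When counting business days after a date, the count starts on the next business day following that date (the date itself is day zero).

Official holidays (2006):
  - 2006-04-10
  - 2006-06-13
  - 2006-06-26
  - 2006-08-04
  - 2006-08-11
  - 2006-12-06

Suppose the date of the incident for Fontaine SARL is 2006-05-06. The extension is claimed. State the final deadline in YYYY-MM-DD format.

2006-08-21

Adding 90 calendar days to 2006-05-06 gives 2006-08-04.
2006-08-04 is a listed holiday; the preceding business day is 2006-08-03 (Thursday).
Counting 10 further business days from 2006-08-03 reaches 2006-08-21.
Since 2006-08-21 is a Monday and not a holiday, the date is unchanged.
Final deadline: 2006-08-21.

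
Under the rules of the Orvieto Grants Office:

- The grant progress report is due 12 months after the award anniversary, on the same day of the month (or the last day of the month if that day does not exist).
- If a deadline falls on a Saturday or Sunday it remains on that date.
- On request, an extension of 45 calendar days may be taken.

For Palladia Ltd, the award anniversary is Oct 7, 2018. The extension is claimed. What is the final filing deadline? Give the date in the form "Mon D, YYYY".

12 months after Oct 7, 2018, on the same day of the month, is Oct 7, 2019.
Oct 7, 2019 falls on a Monday. The rules make no weekend/holiday allowance, so it remains Oct 7, 2019.
Add the 45 calendar-day extension to Oct 7, 2019: Nov 21, 2019.
No adjustment is made for weekends or holidays, so Nov 21, 2019 stands.
The final due date is Nov 21, 2019.

Nov 21, 2019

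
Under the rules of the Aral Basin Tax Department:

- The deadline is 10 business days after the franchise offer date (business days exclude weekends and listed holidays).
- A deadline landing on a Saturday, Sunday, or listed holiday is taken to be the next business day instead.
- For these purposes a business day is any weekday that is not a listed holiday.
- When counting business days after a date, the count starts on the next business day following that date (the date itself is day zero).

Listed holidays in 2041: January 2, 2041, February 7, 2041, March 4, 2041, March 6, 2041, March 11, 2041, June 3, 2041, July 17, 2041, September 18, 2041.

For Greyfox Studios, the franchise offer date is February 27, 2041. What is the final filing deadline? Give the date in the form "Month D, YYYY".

Counting 10 business days after February 27, 2041 (skipping weekends and listed holidays) reaches March 18, 2041.
March 18, 2041 is a Monday and not a listed holiday, so it stands.
Final deadline: March 18, 2041.

March 18, 2041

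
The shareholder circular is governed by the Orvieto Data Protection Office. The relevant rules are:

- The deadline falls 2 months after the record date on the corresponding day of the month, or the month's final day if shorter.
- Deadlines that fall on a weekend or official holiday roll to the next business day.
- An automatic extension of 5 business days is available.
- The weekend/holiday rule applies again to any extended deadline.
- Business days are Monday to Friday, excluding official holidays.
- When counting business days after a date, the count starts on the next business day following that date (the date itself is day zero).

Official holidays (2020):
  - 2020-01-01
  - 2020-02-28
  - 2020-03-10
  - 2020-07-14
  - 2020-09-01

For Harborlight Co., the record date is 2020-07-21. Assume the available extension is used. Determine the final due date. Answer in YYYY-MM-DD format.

Moving 2 months forward from 2020-07-21 on the corresponding day gives 2020-09-21.
2020-09-21 is a Monday and not a listed holiday, so it stands.
Counting 5 further business days from 2020-09-21 reaches 2020-09-28.
2020-09-28 is a Monday and not a listed holiday, so it stands.
Final deadline: 2020-09-28.

2020-09-28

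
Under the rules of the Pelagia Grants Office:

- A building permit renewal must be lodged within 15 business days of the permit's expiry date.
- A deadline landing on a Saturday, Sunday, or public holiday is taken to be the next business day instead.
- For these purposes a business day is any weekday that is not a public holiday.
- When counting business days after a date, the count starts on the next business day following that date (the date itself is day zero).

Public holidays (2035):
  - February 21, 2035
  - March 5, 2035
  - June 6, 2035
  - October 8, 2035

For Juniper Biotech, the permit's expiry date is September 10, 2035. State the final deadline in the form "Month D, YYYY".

October 1, 2035

15 business days after September 10, 2035, excluding weekends and holidays, is October 1, 2035.
October 1, 2035 (Monday) is already a business day.
So the filing is due October 1, 2035.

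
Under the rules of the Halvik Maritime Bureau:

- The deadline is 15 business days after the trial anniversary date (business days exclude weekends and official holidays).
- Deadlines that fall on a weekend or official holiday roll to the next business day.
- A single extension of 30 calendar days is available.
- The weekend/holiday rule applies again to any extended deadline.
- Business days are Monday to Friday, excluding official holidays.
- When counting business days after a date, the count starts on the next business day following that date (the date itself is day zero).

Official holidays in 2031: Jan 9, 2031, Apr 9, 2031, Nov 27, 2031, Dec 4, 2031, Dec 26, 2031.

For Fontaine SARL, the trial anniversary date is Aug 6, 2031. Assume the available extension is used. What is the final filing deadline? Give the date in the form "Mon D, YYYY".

Counting 15 business days after Aug 6, 2031 (skipping weekends and listed holidays) reaches Aug 27, 2031.
Since Aug 27, 2031 is a Wednesday and not a holiday, the date is unchanged.
Applying the 30-calendar-day extension: Aug 27, 2031 + 30 days = Sep 26, 2031.
Sep 26, 2031 falls on a Friday, which is a business day, so no adjustment is needed.
The final due date is Sep 26, 2031.

Sep 26, 2031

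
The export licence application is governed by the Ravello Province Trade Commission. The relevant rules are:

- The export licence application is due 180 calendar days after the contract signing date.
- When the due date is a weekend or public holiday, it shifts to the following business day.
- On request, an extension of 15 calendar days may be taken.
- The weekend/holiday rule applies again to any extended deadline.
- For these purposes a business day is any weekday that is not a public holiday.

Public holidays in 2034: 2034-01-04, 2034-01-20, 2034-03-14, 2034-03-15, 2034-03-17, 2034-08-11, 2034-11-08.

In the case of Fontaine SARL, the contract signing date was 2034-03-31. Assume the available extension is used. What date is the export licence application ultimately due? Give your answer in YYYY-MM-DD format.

Trigger date 2034-03-31 + 180 calendar days = 2034-09-27.
Since 2034-09-27 is a Wednesday and not a holiday, the date is unchanged.
Applying the 15-calendar-day extension: 2034-09-27 + 15 days = 2034-10-12.
2034-10-12 falls on a Thursday, which is a business day, so no adjustment is needed.
So the filing is due 2034-10-12.

2034-10-12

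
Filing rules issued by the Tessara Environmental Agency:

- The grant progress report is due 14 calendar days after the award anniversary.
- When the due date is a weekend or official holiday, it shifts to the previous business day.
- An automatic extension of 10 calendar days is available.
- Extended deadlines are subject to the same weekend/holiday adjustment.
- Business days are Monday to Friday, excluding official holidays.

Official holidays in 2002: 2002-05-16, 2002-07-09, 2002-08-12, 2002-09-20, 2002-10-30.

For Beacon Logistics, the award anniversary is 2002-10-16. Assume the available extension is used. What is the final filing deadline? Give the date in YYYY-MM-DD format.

2002-11-08

14 calendar days after 2002-10-16 is 2002-10-30.
2002-10-30 is a listed holiday; the preceding business day is 2002-10-29 (Tuesday).
Applying the 10-calendar-day extension: 2002-10-29 + 10 days = 2002-11-08.
2002-11-08 falls on a Friday, which is a business day, so no adjustment is needed.
Deadline: 2002-11-08.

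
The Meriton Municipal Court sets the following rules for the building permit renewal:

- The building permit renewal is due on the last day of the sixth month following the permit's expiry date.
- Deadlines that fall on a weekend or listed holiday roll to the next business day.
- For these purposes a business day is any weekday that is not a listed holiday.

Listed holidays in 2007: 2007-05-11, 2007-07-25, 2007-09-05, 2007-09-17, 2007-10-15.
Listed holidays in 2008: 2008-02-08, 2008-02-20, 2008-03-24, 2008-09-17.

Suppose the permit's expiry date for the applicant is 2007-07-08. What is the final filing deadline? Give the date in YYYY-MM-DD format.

6 months after 2007-07-08 is January 2008; that month ends on 2008-01-31.
2008-01-31 is a Thursday and not a listed holiday, so it stands.
Final deadline: 2008-01-31.

2008-01-31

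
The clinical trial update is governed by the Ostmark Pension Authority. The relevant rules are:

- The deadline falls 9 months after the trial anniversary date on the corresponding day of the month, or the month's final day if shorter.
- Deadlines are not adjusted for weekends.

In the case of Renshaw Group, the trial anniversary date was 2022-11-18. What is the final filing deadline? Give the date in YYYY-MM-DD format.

9 months from 2022-11-18 is 2023-08-18.
2023-08-18 is a Friday; no weekend or holiday adjustment applies.
So the filing is due 2023-08-18.

2023-08-18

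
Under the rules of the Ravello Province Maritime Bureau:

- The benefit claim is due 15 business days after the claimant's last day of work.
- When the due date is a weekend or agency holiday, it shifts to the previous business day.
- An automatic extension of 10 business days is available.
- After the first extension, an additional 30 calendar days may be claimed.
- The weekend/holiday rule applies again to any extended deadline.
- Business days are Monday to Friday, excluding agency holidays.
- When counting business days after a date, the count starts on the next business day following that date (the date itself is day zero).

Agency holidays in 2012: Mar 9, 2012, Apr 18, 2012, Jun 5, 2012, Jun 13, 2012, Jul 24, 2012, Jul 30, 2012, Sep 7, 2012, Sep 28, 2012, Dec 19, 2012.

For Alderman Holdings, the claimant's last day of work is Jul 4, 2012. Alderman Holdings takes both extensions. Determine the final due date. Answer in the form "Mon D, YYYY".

Counting 15 business days after Jul 4, 2012 (skipping weekends and listed holidays) reaches Jul 26, 2012.
Jul 26, 2012 (Thursday) is already a business day.
The 10-business-day extension runs from Jul 26, 2012 to Aug 10, 2012.
Aug 10, 2012 falls on a Friday, which is a business day, so no adjustment is needed.
Add the 30 calendar-day extension to Aug 10, 2012: Sep 9, 2012.
Sep 9, 2012 is a Sunday; the preceding business day is Sep 6, 2012 (Thursday).
So the filing is due Sep 6, 2012.

Sep 6, 2012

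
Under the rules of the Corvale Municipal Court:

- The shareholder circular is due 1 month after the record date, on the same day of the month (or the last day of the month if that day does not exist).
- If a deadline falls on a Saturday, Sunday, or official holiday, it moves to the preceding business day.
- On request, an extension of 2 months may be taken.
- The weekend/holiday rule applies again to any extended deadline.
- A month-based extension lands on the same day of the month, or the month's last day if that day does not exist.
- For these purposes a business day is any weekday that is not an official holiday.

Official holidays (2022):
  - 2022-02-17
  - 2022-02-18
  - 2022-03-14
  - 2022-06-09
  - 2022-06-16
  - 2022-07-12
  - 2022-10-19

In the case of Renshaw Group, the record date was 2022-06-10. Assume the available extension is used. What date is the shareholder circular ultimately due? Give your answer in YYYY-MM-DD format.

1 month after 2022-06-10, on the same day of the month, is 2022-07-10.
2022-07-10 is a Sunday; the preceding business day is 2022-07-08 (Friday).
The 2 months extension carries 2022-07-08 to 2022-09-08.
2022-09-08 (Thursday) is already a business day.
So the filing is due 2022-09-08.

2022-09-08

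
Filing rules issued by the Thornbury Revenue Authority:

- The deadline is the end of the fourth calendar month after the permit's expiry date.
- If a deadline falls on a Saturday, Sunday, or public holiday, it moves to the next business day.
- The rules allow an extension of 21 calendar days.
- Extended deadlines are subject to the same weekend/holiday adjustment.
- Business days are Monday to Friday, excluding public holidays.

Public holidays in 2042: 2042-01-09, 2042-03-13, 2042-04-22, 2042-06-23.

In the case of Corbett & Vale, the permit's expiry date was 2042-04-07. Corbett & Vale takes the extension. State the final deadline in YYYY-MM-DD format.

The fourth month after 2042-04-07 is August 2042, whose last day is 2042-08-31.
2042-08-31 is a Sunday; the next business day is 2042-09-01 (Monday).
With the 21-day extension, 2042-09-01 becomes 2042-09-22.
Since 2042-09-22 is a Monday and not a holiday, the date is unchanged.
The final due date is 2042-09-22.

2042-09-22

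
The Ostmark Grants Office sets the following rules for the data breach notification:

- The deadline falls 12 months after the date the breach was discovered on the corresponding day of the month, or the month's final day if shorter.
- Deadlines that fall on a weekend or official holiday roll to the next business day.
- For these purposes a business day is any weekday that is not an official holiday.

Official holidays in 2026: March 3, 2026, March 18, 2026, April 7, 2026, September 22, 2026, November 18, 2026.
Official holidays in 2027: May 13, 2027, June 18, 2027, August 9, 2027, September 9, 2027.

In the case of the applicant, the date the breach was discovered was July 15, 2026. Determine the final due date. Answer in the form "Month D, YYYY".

July 15, 2027

Moving 12 months forward from July 15, 2026 on the corresponding day gives July 15, 2027.
Since July 15, 2027 is a Thursday and not a holiday, the date is unchanged.
The final due date is July 15, 2027.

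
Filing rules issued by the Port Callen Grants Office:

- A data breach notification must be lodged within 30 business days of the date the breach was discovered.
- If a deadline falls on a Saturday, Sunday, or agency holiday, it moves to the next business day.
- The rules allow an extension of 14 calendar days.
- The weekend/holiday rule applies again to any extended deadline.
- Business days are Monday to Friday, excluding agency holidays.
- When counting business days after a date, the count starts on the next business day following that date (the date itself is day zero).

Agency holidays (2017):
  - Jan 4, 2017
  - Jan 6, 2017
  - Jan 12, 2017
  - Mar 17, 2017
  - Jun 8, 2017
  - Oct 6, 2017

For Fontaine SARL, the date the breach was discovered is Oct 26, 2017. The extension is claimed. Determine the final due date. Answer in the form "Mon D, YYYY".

Starting the day after Oct 26, 2017 and counting 30 business days lands on Dec 7, 2017.
Dec 7, 2017 falls on a Thursday, which is a business day, so no adjustment is needed.
With the 14-day extension, Dec 7, 2017 becomes Dec 21, 2017.
Dec 21, 2017 is a Thursday and not a listed holiday, so it stands.
Deadline: Dec 21, 2017.

Dec 21, 2017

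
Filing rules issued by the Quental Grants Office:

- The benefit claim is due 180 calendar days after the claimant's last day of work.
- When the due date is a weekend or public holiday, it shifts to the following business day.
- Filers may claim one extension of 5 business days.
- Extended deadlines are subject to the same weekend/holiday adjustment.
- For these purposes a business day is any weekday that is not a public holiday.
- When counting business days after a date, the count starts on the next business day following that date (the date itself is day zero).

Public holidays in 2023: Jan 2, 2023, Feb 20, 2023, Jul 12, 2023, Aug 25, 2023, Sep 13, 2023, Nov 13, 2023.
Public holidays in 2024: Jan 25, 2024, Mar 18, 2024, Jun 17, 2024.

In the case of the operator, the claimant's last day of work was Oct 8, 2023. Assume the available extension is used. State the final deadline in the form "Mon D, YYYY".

Apr 12, 2024

Adding 180 calendar days to Oct 8, 2023 gives Apr 5, 2024.
Since Apr 5, 2024 is a Friday and not a holiday, the date is unchanged.
Applying the 5-business-day extension: 5 business days after Apr 5, 2024 is Apr 12, 2024.
Apr 12, 2024 falls on a Friday, which is a business day, so no adjustment is needed.
Final deadline: Apr 12, 2024.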